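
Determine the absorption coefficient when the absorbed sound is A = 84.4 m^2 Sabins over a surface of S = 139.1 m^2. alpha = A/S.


Absorption coefficient = absorbed power / incident power
alpha = A / S = 84.4 / 139.1 = 0.60676


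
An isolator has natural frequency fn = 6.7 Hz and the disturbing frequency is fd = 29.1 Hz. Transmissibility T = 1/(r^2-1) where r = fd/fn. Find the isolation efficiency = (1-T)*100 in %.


r = 29.1 / 6.7 = 4.34328
r^2 - 1 = 4.34328^2 - 1 = 17.8641
T = 1/17.8641 = 0.0559782
Efficiency = (1 - 0.0559782)*100 = 94.402 %


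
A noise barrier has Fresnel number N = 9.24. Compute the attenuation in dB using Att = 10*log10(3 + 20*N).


3 + 20*N = 3 + 20*9.24 = 187.8
Att = 10*log10(187.8) = 22.737 dB


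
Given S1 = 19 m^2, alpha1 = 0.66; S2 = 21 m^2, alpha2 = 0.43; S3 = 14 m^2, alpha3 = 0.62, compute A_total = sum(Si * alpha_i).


19 * 0.66 = 12.54
21 * 0.43 = 9.03
14 * 0.62 = 8.68
A_total = 12.54 + 9.03 + 8.68 = 30.25 m^2


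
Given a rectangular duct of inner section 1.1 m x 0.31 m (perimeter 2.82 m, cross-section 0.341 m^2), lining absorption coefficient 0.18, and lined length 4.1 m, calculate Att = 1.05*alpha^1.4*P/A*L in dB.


alpha^1.4 = 0.18^1.4 = 0.0906529
Attenuation rate = 1.05 * alpha^1.4 * P / A
= 1.05 * 0.0906529 * 2.82 / 0.341 = 0.787165 dB/m
Total Att = 0.787165 * 4.1 = 3.2274 dB


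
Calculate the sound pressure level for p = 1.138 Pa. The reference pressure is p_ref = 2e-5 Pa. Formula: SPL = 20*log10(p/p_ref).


p / p_ref = 1.138 / 2e-5 = 56900
SPL = 20 * log10(56900) = 95.102 dB


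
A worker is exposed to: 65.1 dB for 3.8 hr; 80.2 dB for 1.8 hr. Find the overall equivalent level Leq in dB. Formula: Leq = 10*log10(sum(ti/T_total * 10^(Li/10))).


T_total = 3.8 + 1.8 = 5.6 hr
(3.8/5.6) * 10^(65.1/10) = 2.19581e+06
(1.8/5.6) * 10^(80.2/10) = 3.36577e+07
Sum = 2.19581e+06 + 3.36577e+07 = 3.58535e+07
Leq = 10*log10(3.58535e+07) = 75.545 dB


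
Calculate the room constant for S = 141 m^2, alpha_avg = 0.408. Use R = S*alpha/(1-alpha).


R = 141 * 0.408 / (1 - 0.408) = 97.176 m^2


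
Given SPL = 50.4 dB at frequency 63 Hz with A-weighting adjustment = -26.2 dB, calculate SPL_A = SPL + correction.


A-weighting table: 63 Hz -> -26.2 dB correction
SPL_A = SPL + correction = 50.4 + (-26.2) = 24.2 dBA


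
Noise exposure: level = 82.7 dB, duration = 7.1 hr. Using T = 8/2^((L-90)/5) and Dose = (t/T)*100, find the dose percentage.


T_allowed = 8 / 2^((82.7 - 90)/5) = 22.0087 hr
Dose = 7.1 / 22.0087 * 100 = 32.26 %


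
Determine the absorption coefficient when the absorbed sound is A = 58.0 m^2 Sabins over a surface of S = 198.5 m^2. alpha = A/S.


Absorption coefficient = absorbed power / incident power
alpha = A / S = 58.0 / 198.5 = 0.29219


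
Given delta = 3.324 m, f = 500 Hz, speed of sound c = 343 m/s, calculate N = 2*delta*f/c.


N = 2*delta*f/c = 2*delta/lambda, where lambda = c/f
lambda = 343 / 500 = 0.686 m
N = 2 * 3.324 / 0.686 = 9.691


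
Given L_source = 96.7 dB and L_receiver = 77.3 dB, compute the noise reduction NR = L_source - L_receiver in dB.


NR = L_source - L_receiver (difference between source and receiving room levels)
NR = 96.7 - 77.3 = 19.4 dB


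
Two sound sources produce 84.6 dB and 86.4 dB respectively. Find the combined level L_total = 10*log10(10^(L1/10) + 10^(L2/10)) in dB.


10^(84.6/10) = 2.88403e+08
10^(86.4/10) = 4.36516e+08
Sum = 2.88403e+08 + 4.36516e+08 = 7.24919e+08
L_total = 10*log10(7.24919e+08) = 88.603 dB


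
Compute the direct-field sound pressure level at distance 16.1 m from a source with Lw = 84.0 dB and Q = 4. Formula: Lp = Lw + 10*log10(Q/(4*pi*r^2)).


4*pi*r^2 = 4*pi*16.1^2 = 3257.33 m^2
Q / (4*pi*r^2) = 4 / 3257.33 = 0.001228
Lp = 84.0 + 10*log10(0.001228) = 54.892 dB


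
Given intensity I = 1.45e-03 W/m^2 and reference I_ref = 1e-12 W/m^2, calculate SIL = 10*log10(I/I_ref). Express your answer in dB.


I / I_ref = 1.45e-03 / 1e-12 = 1.45e+09
SIL = 10 * log10(1.45e+09) = 91.614 dB


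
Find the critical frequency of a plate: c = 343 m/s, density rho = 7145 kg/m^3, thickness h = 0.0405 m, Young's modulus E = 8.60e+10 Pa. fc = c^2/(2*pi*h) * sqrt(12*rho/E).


12*rho/E = 12*7145/8.60e+10 = 9.96977e-07
sqrt(12*rho/E) = sqrt(9.96977e-07) = 0.000998487
c^2/(2*pi*h) = 343^2/(2*pi*0.0405) = 462331
fc = 462331 * 0.000998487 = 461.63 Hz


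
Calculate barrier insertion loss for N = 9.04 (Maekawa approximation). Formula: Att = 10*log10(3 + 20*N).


3 + 20*N = 3 + 20*9.04 = 183.8
Att = 10*log10(183.8) = 22.643 dB


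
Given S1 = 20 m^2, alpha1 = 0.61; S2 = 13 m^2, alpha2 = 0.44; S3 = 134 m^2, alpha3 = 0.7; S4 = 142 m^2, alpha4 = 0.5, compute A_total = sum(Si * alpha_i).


20 * 0.61 = 12.2
13 * 0.44 = 5.72
134 * 0.7 = 93.8
142 * 0.5 = 71
A_total = 12.2 + 5.72 + 93.8 + 71 = 182.72 m^2


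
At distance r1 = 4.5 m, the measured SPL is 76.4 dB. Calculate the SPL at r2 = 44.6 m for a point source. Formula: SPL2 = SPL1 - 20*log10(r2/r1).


r2/r1 = 44.6/4.5 = 9.91111
Correction = 20*log10(9.91111) = 19.9224 dB
SPL2 = 76.4 - 19.9224 = 56.478 dB


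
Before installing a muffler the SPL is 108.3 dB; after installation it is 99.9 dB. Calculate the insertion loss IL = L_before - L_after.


Insertion loss = SPL without muffler - SPL with muffler
IL = 108.3 - 99.9 = 8.4 dB


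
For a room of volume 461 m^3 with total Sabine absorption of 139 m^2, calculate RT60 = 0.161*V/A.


RT60 = 0.161 * 461 / 139 = 0.53396 s


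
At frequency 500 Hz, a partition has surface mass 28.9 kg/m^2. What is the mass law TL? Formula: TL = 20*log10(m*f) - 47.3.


m * f = 28.9 * 500 = 14450
20*log10(14450) = 83.1974 dB
TL = 83.1974 - 47.3 = 35.897 dB


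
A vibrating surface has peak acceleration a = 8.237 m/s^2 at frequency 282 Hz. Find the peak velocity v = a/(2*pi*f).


omega = 2*pi*f = 2*pi*282 = 1771.86 rad/s
v = a / omega = 8.237 / 1771.86 = 0.0046488 m/s


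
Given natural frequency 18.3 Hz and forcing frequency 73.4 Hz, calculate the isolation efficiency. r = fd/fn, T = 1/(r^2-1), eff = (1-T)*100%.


r = 73.4 / 18.3 = 4.01093
r^2 - 1 = 4.01093^2 - 1 = 15.0876
T = 1/15.0876 = 0.0662796
Efficiency = (1 - 0.0662796)*100 = 93.372 %


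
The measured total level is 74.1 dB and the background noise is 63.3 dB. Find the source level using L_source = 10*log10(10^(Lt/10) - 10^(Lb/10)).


10^(74.1/10) = 2.5704e+07
10^(63.3/10) = 2.13796e+06
Difference = 2.5704e+07 - 2.13796e+06 = 2.3566e+07
L_source = 10*log10(2.3566e+07) = 73.723 dB


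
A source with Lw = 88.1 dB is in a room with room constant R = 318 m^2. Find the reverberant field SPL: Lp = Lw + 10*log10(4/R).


4/R = 4/318 = 0.0125786
Lp = 88.1 + 10*log10(0.0125786) = 69.096 dB


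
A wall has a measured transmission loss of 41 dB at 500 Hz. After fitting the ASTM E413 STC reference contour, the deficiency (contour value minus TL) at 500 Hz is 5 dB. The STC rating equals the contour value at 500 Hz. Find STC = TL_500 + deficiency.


By ASTM E413, STC = value of the fitted reference contour at 500 Hz.
Contour value at 500 Hz = TL_500 + deficiency = 41 + 5 = 46
STC = 46


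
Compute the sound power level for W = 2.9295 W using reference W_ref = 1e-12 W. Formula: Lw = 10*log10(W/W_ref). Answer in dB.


W / W_ref = 2.9295 / 1e-12 = 2.9295e+12
Lw = 10 * log10(2.9295e+12) = 124.67 dB


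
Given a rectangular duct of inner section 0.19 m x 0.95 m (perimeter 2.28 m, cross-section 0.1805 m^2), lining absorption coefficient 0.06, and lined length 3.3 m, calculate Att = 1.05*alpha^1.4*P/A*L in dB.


alpha^1.4 = 0.06^1.4 = 0.0194721
Attenuation rate = 1.05 * alpha^1.4 * P / A
= 1.05 * 0.0194721 * 2.28 / 0.1805 = 0.258262 dB/m
Total Att = 0.258262 * 3.3 = 0.85226 dB


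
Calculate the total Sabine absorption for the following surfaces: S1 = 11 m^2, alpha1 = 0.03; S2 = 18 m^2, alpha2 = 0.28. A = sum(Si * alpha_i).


11 * 0.03 = 0.33
18 * 0.28 = 5.04
A_total = 0.33 + 5.04 = 5.37 m^2


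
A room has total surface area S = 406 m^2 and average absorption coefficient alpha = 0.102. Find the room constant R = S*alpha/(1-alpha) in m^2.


R = 406 * 0.102 / (1 - 0.102) = 46.116 m^2


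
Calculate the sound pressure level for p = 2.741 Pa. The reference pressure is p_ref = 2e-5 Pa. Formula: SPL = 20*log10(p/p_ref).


p / p_ref = 2.741 / 2e-5 = 137050
SPL = 20 * log10(137050) = 102.74 dB


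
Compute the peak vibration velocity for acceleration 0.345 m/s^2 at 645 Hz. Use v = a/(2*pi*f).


omega = 2*pi*f = 2*pi*645 = 4052.65 rad/s
v = a / omega = 0.345 / 4052.65 = 8.5129e-05 m/s


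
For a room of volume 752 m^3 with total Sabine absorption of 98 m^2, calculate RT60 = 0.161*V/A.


RT60 = 0.161 * 752 / 98 = 1.2354 s


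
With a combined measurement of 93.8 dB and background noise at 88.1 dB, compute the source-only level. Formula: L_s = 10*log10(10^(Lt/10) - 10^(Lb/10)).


10^(93.8/10) = 2.39883e+09
10^(88.1/10) = 6.45654e+08
Difference = 2.39883e+09 - 6.45654e+08 = 1.75318e+09
L_source = 10*log10(1.75318e+09) = 92.438 dB


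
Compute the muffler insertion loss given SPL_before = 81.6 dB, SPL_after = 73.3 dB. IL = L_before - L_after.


Insertion loss = SPL without muffler - SPL with muffler
IL = 81.6 - 73.3 = 8.3 dB


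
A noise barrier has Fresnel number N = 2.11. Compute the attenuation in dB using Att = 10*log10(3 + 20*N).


3 + 20*N = 3 + 20*2.11 = 45.2
Att = 10*log10(45.2) = 16.551 dB


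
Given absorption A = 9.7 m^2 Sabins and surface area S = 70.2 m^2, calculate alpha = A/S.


Absorption coefficient = absorbed power / incident power
alpha = A / S = 9.7 / 70.2 = 0.13818


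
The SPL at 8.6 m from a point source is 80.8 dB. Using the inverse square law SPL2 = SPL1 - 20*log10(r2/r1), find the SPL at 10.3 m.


r2/r1 = 10.3/8.6 = 1.19767
Correction = 20*log10(1.19767) = 1.56674 dB
SPL2 = 80.8 - 1.56674 = 79.233 dB


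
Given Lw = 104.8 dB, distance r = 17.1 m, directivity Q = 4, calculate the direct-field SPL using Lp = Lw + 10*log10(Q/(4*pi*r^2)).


4*pi*r^2 = 4*pi*17.1^2 = 3674.53 m^2
Q / (4*pi*r^2) = 4 / 3674.53 = 0.00108857
Lp = 104.8 + 10*log10(0.00108857) = 75.169 dB


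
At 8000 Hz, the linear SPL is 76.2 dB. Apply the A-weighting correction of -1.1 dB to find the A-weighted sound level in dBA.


A-weighting table: 8000 Hz -> -1.1 dB correction
SPL_A = SPL + correction = 76.2 + (-1.1) = 75.1 dBA


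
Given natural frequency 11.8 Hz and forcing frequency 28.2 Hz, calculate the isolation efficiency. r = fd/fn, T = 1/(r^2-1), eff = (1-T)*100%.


r = 28.2 / 11.8 = 2.38983
r^2 - 1 = 2.38983^2 - 1 = 4.71129
T = 1/4.71129 = 0.212256
Efficiency = (1 - 0.212256)*100 = 78.774 %


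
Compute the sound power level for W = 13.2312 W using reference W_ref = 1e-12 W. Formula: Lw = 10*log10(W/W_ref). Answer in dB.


W / W_ref = 13.2312 / 1e-12 = 1.32312e+13
Lw = 10 * log10(1.32312e+13) = 131.22 dB


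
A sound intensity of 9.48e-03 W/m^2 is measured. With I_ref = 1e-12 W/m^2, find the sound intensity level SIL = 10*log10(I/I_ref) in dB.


I / I_ref = 9.48e-03 / 1e-12 = 9.48e+09
SIL = 10 * log10(9.48e+09) = 99.768 dB


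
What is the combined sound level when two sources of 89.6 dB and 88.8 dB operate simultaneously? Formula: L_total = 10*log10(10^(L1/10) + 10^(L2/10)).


10^(89.6/10) = 9.12011e+08
10^(88.8/10) = 7.58578e+08
Sum = 9.12011e+08 + 7.58578e+08 = 1.67059e+09
L_total = 10*log10(1.67059e+09) = 92.229 dB


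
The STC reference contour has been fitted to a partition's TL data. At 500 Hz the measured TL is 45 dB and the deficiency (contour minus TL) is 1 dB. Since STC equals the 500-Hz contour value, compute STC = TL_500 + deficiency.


By ASTM E413, STC = value of the fitted reference contour at 500 Hz.
Contour value at 500 Hz = TL_500 + deficiency = 45 + 1 = 46
STC = 46


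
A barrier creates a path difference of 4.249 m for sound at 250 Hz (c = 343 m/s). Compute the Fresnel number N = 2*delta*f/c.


N = 2*delta*f/c = 2*delta/lambda, where lambda = c/f
lambda = 343 / 250 = 1.372 m
N = 2 * 4.249 / 1.372 = 6.1939


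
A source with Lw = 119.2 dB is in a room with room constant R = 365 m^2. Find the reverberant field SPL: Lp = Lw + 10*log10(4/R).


4/R = 4/365 = 0.0109589
Lp = 119.2 + 10*log10(0.0109589) = 99.598 dB


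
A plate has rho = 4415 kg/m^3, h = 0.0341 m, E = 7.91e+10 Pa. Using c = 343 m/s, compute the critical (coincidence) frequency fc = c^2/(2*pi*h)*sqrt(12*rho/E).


12*rho/E = 12*4415/7.91e+10 = 6.69785e-07
sqrt(12*rho/E) = sqrt(6.69785e-07) = 0.000818404
c^2/(2*pi*h) = 343^2/(2*pi*0.0341) = 549103
fc = 549103 * 0.000818404 = 449.39 Hz


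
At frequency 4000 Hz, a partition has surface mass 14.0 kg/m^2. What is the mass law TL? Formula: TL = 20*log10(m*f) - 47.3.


m * f = 14.0 * 4000 = 56000
20*log10(56000) = 94.9638 dB
TL = 94.9638 - 47.3 = 47.664 dB


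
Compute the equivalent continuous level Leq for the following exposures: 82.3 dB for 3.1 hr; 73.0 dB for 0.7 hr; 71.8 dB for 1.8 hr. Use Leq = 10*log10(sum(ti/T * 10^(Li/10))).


T_total = 3.1 + 0.7 + 1.8 = 5.6 hr
(3.1/5.6) * 10^(82.3/10) = 9.40099e+07
(0.7/5.6) * 10^(73.0/10) = 2.49408e+06
(1.8/5.6) * 10^(71.8/10) = 4.86502e+06
Sum = 9.40099e+07 + 2.49408e+06 + 4.86502e+06 = 1.01369e+08
Leq = 10*log10(1.01369e+08) = 80.059 dB


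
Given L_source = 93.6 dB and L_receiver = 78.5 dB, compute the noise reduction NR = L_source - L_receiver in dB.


NR = L_source - L_receiver (difference between source and receiving room levels)
NR = 93.6 - 78.5 = 15.1 dB


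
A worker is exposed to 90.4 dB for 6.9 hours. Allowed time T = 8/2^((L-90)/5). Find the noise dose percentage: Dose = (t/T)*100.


T_allowed = 8 / 2^((90.4 - 90)/5) = 7.56846 hr
Dose = 6.9 / 7.56846 * 100 = 91.168 %


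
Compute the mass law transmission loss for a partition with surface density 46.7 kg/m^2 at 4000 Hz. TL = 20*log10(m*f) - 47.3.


m * f = 46.7 * 4000 = 186800
20*log10(186800) = 105.428 dB
TL = 105.428 - 47.3 = 58.128 dB


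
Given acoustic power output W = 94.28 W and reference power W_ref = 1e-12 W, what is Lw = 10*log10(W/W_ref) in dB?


W / W_ref = 94.28 / 1e-12 = 9.428e+13
Lw = 10 * log10(9.428e+13) = 139.74 dB


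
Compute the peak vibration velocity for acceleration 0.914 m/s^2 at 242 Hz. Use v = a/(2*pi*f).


omega = 2*pi*f = 2*pi*242 = 1520.53 rad/s
v = a / omega = 0.914 / 1520.53 = 0.00060111 m/s


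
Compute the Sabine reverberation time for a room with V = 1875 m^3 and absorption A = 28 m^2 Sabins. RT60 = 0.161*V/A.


RT60 = 0.161 * 1875 / 28 = 10.781 s


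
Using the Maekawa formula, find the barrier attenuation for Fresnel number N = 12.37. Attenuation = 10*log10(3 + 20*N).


3 + 20*N = 3 + 20*12.37 = 250.4
Att = 10*log10(250.4) = 23.986 dB


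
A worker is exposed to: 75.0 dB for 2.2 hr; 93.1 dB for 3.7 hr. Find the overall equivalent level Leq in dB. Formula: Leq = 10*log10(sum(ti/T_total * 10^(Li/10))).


T_total = 2.2 + 3.7 = 5.9 hr
(2.2/5.9) * 10^(75.0/10) = 1.17915e+07
(3.7/5.9) * 10^(93.1/10) = 1.28041e+09
Sum = 1.17915e+07 + 1.28041e+09 = 1.2922e+09
Leq = 10*log10(1.2922e+09) = 91.113 dB


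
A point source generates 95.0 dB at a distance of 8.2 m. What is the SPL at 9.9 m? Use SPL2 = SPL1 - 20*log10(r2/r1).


r2/r1 = 9.9/8.2 = 1.20732
Correction = 20*log10(1.20732) = 1.63645 dB
SPL2 = 95.0 - 1.63645 = 93.364 dB


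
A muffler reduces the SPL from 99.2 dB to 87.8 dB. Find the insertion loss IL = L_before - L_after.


Insertion loss = SPL without muffler - SPL with muffler
IL = 99.2 - 87.8 = 11.4 dB


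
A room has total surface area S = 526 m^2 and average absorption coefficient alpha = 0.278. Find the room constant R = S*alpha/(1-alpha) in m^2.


R = 526 * 0.278 / (1 - 0.278) = 202.53 m^2


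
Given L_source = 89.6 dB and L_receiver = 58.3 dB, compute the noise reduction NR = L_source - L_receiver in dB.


NR = L_source - L_receiver (difference between source and receiving room levels)
NR = 89.6 - 58.3 = 31.3 dB


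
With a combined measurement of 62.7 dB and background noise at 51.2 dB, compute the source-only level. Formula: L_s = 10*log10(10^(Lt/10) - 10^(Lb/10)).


10^(62.7/10) = 1.86209e+06
10^(51.2/10) = 131826
Difference = 1.86209e+06 - 131826 = 1.73026e+06
L_source = 10*log10(1.73026e+06) = 62.381 dB


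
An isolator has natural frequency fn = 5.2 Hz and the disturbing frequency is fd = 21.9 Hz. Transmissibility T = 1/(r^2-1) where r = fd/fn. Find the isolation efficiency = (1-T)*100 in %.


r = 21.9 / 5.2 = 4.21154
r^2 - 1 = 4.21154^2 - 1 = 16.7371
T = 1/16.7371 = 0.0597475
Efficiency = (1 - 0.0597475)*100 = 94.025 %


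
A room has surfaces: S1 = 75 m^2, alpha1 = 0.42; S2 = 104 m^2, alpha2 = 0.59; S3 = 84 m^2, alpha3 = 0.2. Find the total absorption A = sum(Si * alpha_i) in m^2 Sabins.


75 * 0.42 = 31.5
104 * 0.59 = 61.36
84 * 0.2 = 16.8
A_total = 31.5 + 61.36 + 16.8 = 109.66 m^2


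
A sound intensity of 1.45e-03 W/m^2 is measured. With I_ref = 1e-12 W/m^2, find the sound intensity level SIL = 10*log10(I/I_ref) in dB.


I / I_ref = 1.45e-03 / 1e-12 = 1.45e+09
SIL = 10 * log10(1.45e+09) = 91.614 dB


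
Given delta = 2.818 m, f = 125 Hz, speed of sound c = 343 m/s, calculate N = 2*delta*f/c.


N = 2*delta*f/c = 2*delta/lambda, where lambda = c/f
lambda = 343 / 125 = 2.744 m
N = 2 * 2.818 / 2.744 = 2.0539


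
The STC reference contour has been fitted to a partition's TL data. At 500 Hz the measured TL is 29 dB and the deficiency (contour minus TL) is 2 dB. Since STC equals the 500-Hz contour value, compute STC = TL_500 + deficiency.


By ASTM E413, STC = value of the fitted reference contour at 500 Hz.
Contour value at 500 Hz = TL_500 + deficiency = 29 + 2 = 31
STC = 31


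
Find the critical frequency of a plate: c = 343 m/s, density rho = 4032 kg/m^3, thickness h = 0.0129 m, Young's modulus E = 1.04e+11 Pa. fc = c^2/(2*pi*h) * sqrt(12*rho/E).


12*rho/E = 12*4032/1.04e+11 = 4.65231e-07
sqrt(12*rho/E) = sqrt(4.65231e-07) = 0.000682078
c^2/(2*pi*h) = 343^2/(2*pi*0.0129) = 1.45151e+06
fc = 1.45151e+06 * 0.000682078 = 990.04 Hz


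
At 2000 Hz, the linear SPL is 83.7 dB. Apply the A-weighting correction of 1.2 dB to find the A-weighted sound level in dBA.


A-weighting table: 2000 Hz -> 1.2 dB correction
SPL_A = SPL + correction = 83.7 + (1.2) = 84.9 dBA


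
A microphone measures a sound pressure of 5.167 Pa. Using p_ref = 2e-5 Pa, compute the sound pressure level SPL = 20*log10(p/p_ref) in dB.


p / p_ref = 5.167 / 2e-5 = 258350
SPL = 20 * log10(258350) = 108.24 dB


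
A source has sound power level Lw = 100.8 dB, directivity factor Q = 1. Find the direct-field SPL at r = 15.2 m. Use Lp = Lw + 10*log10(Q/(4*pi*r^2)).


4*pi*r^2 = 4*pi*15.2^2 = 2903.33 m^2
Q / (4*pi*r^2) = 1 / 2903.33 = 0.000344432
Lp = 100.8 + 10*log10(0.000344432) = 66.171 dB


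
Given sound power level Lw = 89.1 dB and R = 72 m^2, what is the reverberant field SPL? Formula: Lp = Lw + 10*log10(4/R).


4/R = 4/72 = 0.0555556
Lp = 89.1 + 10*log10(0.0555556) = 76.547 dB


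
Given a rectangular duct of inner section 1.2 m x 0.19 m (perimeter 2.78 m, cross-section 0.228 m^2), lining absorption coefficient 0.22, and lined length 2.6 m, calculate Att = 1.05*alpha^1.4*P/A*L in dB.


alpha^1.4 = 0.22^1.4 = 0.120058
Attenuation rate = 1.05 * alpha^1.4 * P / A
= 1.05 * 0.120058 * 2.78 / 0.228 = 1.53706 dB/m
Total Att = 1.53706 * 2.6 = 3.9964 dB


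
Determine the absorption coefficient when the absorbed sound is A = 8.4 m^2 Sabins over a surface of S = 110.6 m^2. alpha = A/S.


Absorption coefficient = absorbed power / incident power
alpha = A / S = 8.4 / 110.6 = 0.075949


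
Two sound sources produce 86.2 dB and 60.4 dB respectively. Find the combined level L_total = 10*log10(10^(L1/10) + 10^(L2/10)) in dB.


10^(86.2/10) = 4.16869e+08
10^(60.4/10) = 1.09648e+06
Sum = 4.16869e+08 + 1.09648e+06 = 4.17965e+08
L_total = 10*log10(4.17965e+08) = 86.211 dB


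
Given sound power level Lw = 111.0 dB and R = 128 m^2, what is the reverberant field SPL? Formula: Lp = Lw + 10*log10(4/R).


4/R = 4/128 = 0.03125
Lp = 111.0 + 10*log10(0.03125) = 95.949 dB


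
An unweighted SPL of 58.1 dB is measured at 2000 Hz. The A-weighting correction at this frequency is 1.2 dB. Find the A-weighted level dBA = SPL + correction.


A-weighting table: 2000 Hz -> 1.2 dB correction
SPL_A = SPL + correction = 58.1 + (1.2) = 59.3 dBA


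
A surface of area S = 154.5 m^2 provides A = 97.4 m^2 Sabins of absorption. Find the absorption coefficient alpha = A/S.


Absorption coefficient = absorbed power / incident power
alpha = A / S = 97.4 / 154.5 = 0.63042


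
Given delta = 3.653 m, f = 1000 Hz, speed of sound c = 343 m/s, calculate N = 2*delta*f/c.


N = 2*delta*f/c = 2*delta/lambda, where lambda = c/f
lambda = 343 / 1000 = 0.343 m
N = 2 * 3.653 / 0.343 = 21.3


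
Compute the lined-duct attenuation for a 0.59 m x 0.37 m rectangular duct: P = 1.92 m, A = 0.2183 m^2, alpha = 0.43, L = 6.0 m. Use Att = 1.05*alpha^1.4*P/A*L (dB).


alpha^1.4 = 0.43^1.4 = 0.3068
Attenuation rate = 1.05 * alpha^1.4 * P / A
= 1.05 * 0.3068 * 1.92 / 0.2183 = 2.8333 dB/m
Total Att = 2.8333 * 6.0 = 17 dB


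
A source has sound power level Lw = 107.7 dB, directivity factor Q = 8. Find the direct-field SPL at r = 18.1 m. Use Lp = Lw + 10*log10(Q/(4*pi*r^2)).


4*pi*r^2 = 4*pi*18.1^2 = 4116.87 m^2
Q / (4*pi*r^2) = 8 / 4116.87 = 0.00194322
Lp = 107.7 + 10*log10(0.00194322) = 80.585 dB


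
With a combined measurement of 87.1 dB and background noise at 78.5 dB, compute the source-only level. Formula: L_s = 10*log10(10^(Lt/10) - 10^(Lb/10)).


10^(87.1/10) = 5.12861e+08
10^(78.5/10) = 7.07946e+07
Difference = 5.12861e+08 - 7.07946e+07 = 4.42066e+08
L_source = 10*log10(4.42066e+08) = 86.455 dB


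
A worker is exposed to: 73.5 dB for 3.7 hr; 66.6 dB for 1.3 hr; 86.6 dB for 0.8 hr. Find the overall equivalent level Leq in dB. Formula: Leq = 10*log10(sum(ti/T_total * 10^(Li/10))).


T_total = 3.7 + 1.3 + 0.8 = 5.8 hr
(3.7/5.8) * 10^(73.5/10) = 1.42815e+07
(1.3/5.8) * 10^(66.6/10) = 1.02451e+06
(0.8/5.8) * 10^(86.6/10) = 6.30466e+07
Sum = 1.42815e+07 + 1.02451e+06 + 6.30466e+07 = 7.83526e+07
Leq = 10*log10(7.83526e+07) = 78.941 dB


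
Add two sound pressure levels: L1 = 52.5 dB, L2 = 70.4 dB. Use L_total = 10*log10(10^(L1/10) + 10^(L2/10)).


10^(52.5/10) = 177828
10^(70.4/10) = 1.09648e+07
Sum = 177828 + 1.09648e+07 = 1.11426e+07
L_total = 10*log10(1.11426e+07) = 70.47 dB


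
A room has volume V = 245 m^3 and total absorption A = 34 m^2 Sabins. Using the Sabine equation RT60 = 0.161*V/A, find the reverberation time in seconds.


RT60 = 0.161 * 245 / 34 = 1.1601 s


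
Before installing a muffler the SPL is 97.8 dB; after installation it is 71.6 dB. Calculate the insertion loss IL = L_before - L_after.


Insertion loss = SPL without muffler - SPL with muffler
IL = 97.8 - 71.6 = 26.2 dB


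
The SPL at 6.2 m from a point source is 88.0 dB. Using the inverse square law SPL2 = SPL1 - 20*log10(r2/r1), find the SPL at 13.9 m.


r2/r1 = 13.9/6.2 = 2.24194
Correction = 20*log10(2.24194) = 7.01248 dB
SPL2 = 88.0 - 7.01248 = 80.988 dB


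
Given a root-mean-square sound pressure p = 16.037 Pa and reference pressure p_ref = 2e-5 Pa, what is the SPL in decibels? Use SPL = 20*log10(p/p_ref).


p / p_ref = 16.037 / 2e-5 = 801850
SPL = 20 * log10(801850) = 118.08 dB


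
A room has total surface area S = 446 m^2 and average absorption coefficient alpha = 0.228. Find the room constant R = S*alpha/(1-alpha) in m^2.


R = 446 * 0.228 / (1 - 0.228) = 131.72 m^2


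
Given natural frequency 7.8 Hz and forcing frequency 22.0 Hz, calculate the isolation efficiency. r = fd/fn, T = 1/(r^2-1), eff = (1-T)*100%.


r = 22.0 / 7.8 = 2.82051
r^2 - 1 = 2.82051^2 - 1 = 6.95528
T = 1/6.95528 = 0.143776
Efficiency = (1 - 0.143776)*100 = 85.622 %


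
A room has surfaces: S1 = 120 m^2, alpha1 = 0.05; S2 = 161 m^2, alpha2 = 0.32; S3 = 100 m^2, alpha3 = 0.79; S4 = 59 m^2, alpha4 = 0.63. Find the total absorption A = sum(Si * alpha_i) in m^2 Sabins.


120 * 0.05 = 6
161 * 0.32 = 51.52
100 * 0.79 = 79
59 * 0.63 = 37.17
A_total = 6 + 51.52 + 79 + 37.17 = 173.69 m^2


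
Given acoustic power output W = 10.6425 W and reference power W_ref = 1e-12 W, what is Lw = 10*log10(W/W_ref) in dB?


W / W_ref = 10.6425 / 1e-12 = 1.06425e+13
Lw = 10 * log10(1.06425e+13) = 130.27 dB


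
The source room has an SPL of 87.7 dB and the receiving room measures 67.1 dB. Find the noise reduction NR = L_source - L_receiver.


NR = L_source - L_receiver (difference between source and receiving room levels)
NR = 87.7 - 67.1 = 20.6 dB


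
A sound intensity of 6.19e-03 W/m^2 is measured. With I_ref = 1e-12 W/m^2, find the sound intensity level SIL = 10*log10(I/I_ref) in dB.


I / I_ref = 6.19e-03 / 1e-12 = 6.19e+09
SIL = 10 * log10(6.19e+09) = 97.917 dB


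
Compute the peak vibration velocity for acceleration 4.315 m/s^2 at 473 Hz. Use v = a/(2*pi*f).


omega = 2*pi*f = 2*pi*473 = 2971.95 rad/s
v = a / omega = 4.315 / 2971.95 = 0.0014519 m/s


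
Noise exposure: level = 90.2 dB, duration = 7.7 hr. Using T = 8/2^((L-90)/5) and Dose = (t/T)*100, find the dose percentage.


T_allowed = 8 / 2^((90.2 - 90)/5) = 7.78124 hr
Dose = 7.7 / 7.78124 * 100 = 98.956 %


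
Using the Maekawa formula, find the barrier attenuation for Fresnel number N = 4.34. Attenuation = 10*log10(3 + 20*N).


3 + 20*N = 3 + 20*4.34 = 89.8
Att = 10*log10(89.8) = 19.533 dB


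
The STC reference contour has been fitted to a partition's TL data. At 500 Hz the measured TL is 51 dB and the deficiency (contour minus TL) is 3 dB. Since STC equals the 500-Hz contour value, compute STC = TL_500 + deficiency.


By ASTM E413, STC = value of the fitted reference contour at 500 Hz.
Contour value at 500 Hz = TL_500 + deficiency = 51 + 3 = 54
STC = 54


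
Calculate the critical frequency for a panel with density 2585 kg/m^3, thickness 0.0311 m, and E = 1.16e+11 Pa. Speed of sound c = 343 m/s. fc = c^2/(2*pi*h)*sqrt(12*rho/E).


12*rho/E = 12*2585/1.16e+11 = 2.67414e-07
sqrt(12*rho/E) = sqrt(2.67414e-07) = 0.000517121
c^2/(2*pi*h) = 343^2/(2*pi*0.0311) = 602071
fc = 602071 * 0.000517121 = 311.34 Hz


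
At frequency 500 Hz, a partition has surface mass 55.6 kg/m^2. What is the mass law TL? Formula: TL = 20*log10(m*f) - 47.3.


m * f = 55.6 * 500 = 27800
20*log10(27800) = 88.8809 dB
TL = 88.8809 - 47.3 = 41.581 dB


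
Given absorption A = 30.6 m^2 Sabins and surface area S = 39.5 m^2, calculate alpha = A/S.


Absorption coefficient = absorbed power / incident power
alpha = A / S = 30.6 / 39.5 = 0.77468


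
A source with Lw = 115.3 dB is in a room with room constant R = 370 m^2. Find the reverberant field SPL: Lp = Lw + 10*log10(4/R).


4/R = 4/370 = 0.0108108
Lp = 115.3 + 10*log10(0.0108108) = 95.639 dB


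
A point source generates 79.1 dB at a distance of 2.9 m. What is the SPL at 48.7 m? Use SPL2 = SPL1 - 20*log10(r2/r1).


r2/r1 = 48.7/2.9 = 16.7931
Correction = 20*log10(16.7931) = 24.5026 dB
SPL2 = 79.1 - 24.5026 = 54.597 dB


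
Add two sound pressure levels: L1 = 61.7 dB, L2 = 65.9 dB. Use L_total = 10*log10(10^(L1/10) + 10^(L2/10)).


10^(61.7/10) = 1.47911e+06
10^(65.9/10) = 3.89045e+06
Sum = 1.47911e+06 + 3.89045e+06 = 5.36956e+06
L_total = 10*log10(5.36956e+06) = 67.299 dB


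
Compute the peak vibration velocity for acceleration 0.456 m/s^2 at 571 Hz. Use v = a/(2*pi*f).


omega = 2*pi*f = 2*pi*571 = 3587.7 rad/s
v = a / omega = 0.456 / 3587.7 = 0.0001271 m/s


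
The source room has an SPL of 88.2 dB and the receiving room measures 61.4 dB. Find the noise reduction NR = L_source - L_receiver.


NR = L_source - L_receiver (difference between source and receiving room levels)
NR = 88.2 - 61.4 = 26.8 dB


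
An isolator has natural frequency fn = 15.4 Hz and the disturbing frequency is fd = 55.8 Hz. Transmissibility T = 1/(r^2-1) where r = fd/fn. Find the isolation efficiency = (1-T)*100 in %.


r = 55.8 / 15.4 = 3.62338
r^2 - 1 = 3.62338^2 - 1 = 12.1289
T = 1/12.1289 = 0.0824477
Efficiency = (1 - 0.0824477)*100 = 91.755 %


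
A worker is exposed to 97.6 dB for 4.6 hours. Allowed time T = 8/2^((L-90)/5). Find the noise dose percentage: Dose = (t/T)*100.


T_allowed = 8 / 2^((97.6 - 90)/5) = 2.78949 hr
Dose = 4.6 / 2.78949 * 100 = 164.9 %


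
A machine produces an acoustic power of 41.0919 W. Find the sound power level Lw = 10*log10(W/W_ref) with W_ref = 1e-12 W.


W / W_ref = 41.0919 / 1e-12 = 4.10919e+13
Lw = 10 * log10(4.10919e+13) = 136.14 dB


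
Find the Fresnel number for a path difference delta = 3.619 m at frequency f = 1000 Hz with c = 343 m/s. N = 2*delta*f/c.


N = 2*delta*f/c = 2*delta/lambda, where lambda = c/f
lambda = 343 / 1000 = 0.343 m
N = 2 * 3.619 / 0.343 = 21.102


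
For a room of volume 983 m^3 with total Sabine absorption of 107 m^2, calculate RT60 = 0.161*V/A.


RT60 = 0.161 * 983 / 107 = 1.4791 s


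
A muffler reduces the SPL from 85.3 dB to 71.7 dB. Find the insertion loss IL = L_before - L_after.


Insertion loss = SPL without muffler - SPL with muffler
IL = 85.3 - 71.7 = 13.6 dB


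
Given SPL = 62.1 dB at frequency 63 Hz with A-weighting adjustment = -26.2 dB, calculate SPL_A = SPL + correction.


A-weighting table: 63 Hz -> -26.2 dB correction
SPL_A = SPL + correction = 62.1 + (-26.2) = 35.9 dBA


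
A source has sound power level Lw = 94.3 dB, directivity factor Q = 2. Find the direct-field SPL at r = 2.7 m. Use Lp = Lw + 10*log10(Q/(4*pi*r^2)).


4*pi*r^2 = 4*pi*2.7^2 = 91.6088 m^2
Q / (4*pi*r^2) = 2 / 91.6088 = 0.021832
Lp = 94.3 + 10*log10(0.021832) = 77.691 dB


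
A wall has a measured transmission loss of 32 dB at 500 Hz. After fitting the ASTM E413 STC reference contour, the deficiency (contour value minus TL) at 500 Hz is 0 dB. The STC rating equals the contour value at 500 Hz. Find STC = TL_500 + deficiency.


By ASTM E413, STC = value of the fitted reference contour at 500 Hz.
Contour value at 500 Hz = TL_500 + deficiency = 32 + 0 = 32
STC = 32


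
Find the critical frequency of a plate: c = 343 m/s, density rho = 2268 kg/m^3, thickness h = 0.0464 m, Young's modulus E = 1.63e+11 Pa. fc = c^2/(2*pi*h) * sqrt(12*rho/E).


12*rho/E = 12*2268/1.63e+11 = 1.66969e-07
sqrt(12*rho/E) = sqrt(1.66969e-07) = 0.000408618
c^2/(2*pi*h) = 343^2/(2*pi*0.0464) = 403544
fc = 403544 * 0.000408618 = 164.9 Hz


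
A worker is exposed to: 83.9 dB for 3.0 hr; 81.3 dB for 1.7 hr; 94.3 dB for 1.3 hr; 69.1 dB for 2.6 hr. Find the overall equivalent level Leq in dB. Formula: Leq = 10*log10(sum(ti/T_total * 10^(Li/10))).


T_total = 3.0 + 1.7 + 1.3 + 2.6 = 8.6 hr
(3.0/8.6) * 10^(83.9/10) = 8.56294e+07
(1.7/8.6) * 10^(81.3/10) = 2.66655e+07
(1.3/8.6) * 10^(94.3/10) = 4.0686e+08
(2.6/8.6) * 10^(69.1/10) = 2.45739e+06
Sum = 8.56294e+07 + 2.66655e+07 + 4.0686e+08 + 2.45739e+06 = 5.21612e+08
Leq = 10*log10(5.21612e+08) = 87.173 dB


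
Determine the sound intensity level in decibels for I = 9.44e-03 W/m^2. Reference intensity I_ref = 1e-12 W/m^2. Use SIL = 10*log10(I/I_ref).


I / I_ref = 9.44e-03 / 1e-12 = 9.44e+09
SIL = 10 * log10(9.44e+09) = 99.75 dB


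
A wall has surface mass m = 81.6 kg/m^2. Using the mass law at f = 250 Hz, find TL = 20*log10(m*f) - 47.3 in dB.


m * f = 81.6 * 250 = 20400
20*log10(20400) = 86.1926 dB
TL = 86.1926 - 47.3 = 38.893 dB


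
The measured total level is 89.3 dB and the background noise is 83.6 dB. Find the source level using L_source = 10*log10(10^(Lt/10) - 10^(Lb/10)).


10^(89.3/10) = 8.51138e+08
10^(83.6/10) = 2.29087e+08
Difference = 8.51138e+08 - 2.29087e+08 = 6.22051e+08
L_source = 10*log10(6.22051e+08) = 87.938 dB


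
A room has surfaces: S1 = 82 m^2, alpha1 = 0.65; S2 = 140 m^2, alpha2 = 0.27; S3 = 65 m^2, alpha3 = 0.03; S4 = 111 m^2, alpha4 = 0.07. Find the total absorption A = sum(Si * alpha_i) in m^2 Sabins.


82 * 0.65 = 53.3
140 * 0.27 = 37.8
65 * 0.03 = 1.95
111 * 0.07 = 7.77
A_total = 53.3 + 37.8 + 1.95 + 7.77 = 100.82 m^2


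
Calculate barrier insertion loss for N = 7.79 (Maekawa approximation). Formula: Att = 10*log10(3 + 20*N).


3 + 20*N = 3 + 20*7.79 = 158.8
Att = 10*log10(158.8) = 22.009 dB


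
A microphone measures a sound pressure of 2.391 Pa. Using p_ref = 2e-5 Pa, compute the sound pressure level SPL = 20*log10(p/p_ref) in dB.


p / p_ref = 2.391 / 2e-5 = 119550
SPL = 20 * log10(119550) = 101.55 dB


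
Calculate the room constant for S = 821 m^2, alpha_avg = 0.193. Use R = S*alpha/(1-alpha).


R = 821 * 0.193 / (1 - 0.193) = 196.35 m^2


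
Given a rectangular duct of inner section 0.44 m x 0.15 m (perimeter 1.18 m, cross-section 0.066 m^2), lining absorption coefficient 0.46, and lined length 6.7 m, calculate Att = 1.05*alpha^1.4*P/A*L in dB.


alpha^1.4 = 0.46^1.4 = 0.337179
Attenuation rate = 1.05 * alpha^1.4 * P / A
= 1.05 * 0.337179 * 1.18 / 0.066 = 6.32977 dB/m
Total Att = 6.32977 * 6.7 = 42.409 dB


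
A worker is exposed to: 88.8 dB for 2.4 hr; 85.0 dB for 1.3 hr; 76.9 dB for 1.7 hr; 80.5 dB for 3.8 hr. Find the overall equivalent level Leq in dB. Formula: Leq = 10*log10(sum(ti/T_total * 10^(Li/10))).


T_total = 2.4 + 1.3 + 1.7 + 3.8 = 9.2 hr
(2.4/9.2) * 10^(88.8/10) = 1.9789e+08
(1.3/9.2) * 10^(85.0/10) = 4.46844e+07
(1.7/9.2) * 10^(76.9/10) = 9.05026e+06
(3.8/9.2) * 10^(80.5/10) = 4.63442e+07
Sum = 1.9789e+08 + 4.46844e+07 + 9.05026e+06 + 4.63442e+07 = 2.97969e+08
Leq = 10*log10(2.97969e+08) = 84.742 dB


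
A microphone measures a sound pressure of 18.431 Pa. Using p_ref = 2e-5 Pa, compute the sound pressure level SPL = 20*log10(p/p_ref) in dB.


p / p_ref = 18.431 / 2e-5 = 921550
SPL = 20 * log10(921550) = 119.29 dB


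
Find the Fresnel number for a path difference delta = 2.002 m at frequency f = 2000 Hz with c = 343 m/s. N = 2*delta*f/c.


N = 2*delta*f/c = 2*delta/lambda, where lambda = c/f
lambda = 343 / 2000 = 0.1715 m
N = 2 * 2.002 / 0.1715 = 23.347


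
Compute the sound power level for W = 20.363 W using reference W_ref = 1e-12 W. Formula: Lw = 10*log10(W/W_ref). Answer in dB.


W / W_ref = 20.363 / 1e-12 = 2.0363e+13
Lw = 10 * log10(2.0363e+13) = 133.09 dB


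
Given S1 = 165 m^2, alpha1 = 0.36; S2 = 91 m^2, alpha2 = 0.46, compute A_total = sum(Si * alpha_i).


165 * 0.36 = 59.4
91 * 0.46 = 41.86
A_total = 59.4 + 41.86 = 101.26 m^2


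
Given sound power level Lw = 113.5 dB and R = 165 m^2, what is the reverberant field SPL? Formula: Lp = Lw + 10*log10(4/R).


4/R = 4/165 = 0.0242424
Lp = 113.5 + 10*log10(0.0242424) = 97.346 dB


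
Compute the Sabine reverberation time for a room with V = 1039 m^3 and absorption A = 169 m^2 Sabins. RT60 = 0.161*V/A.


RT60 = 0.161 * 1039 / 169 = 0.98982 s


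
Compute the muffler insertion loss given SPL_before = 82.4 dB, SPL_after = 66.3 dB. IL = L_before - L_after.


Insertion loss = SPL without muffler - SPL with muffler
IL = 82.4 - 66.3 = 16.1 dB


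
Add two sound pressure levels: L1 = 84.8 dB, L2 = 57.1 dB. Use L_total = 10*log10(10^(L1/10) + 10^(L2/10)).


10^(84.8/10) = 3.01995e+08
10^(57.1/10) = 512861
Sum = 3.01995e+08 + 512861 = 3.02508e+08
L_total = 10*log10(3.02508e+08) = 84.807 dB


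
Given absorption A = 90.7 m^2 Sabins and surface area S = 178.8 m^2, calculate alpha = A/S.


Absorption coefficient = absorbed power / incident power
alpha = A / S = 90.7 / 178.8 = 0.50727


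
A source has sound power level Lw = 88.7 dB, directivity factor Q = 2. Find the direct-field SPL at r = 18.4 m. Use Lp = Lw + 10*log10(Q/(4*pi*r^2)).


4*pi*r^2 = 4*pi*18.4^2 = 4254.47 m^2
Q / (4*pi*r^2) = 2 / 4254.47 = 0.000470094
Lp = 88.7 + 10*log10(0.000470094) = 55.422 dB


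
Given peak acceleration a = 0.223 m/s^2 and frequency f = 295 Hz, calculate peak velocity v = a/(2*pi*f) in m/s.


omega = 2*pi*f = 2*pi*295 = 1853.54 rad/s
v = a / omega = 0.223 / 1853.54 = 0.00012031 m/s


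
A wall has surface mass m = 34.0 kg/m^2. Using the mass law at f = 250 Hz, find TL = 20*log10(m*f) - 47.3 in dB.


m * f = 34.0 * 250 = 8500
20*log10(8500) = 78.5884 dB
TL = 78.5884 - 47.3 = 31.288 dB


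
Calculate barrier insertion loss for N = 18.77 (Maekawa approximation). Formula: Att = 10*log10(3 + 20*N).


3 + 20*N = 3 + 20*18.77 = 378.4
Att = 10*log10(378.4) = 25.78 dB


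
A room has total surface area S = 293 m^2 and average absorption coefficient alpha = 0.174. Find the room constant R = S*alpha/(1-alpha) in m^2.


R = 293 * 0.174 / (1 - 0.174) = 61.722 m^2


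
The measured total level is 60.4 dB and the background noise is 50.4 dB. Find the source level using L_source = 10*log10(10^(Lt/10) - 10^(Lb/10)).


10^(60.4/10) = 1.09648e+06
10^(50.4/10) = 109648
Difference = 1.09648e+06 - 109648 = 986832
L_source = 10*log10(986832) = 59.942 dB


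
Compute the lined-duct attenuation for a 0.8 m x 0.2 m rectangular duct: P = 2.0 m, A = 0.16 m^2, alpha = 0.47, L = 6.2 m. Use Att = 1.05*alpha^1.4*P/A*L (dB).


alpha^1.4 = 0.47^1.4 = 0.347486
Attenuation rate = 1.05 * alpha^1.4 * P / A
= 1.05 * 0.347486 * 2.0 / 0.16 = 4.56075 dB/m
Total Att = 4.56075 * 6.2 = 28.277 dB


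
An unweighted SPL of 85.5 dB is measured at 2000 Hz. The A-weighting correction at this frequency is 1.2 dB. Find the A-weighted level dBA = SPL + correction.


A-weighting table: 2000 Hz -> 1.2 dB correction
SPL_A = SPL + correction = 85.5 + (1.2) = 86.7 dBA


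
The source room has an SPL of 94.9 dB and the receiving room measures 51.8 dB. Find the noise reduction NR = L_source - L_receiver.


NR = L_source - L_receiver (difference between source and receiving room levels)
NR = 94.9 - 51.8 = 43.1 dB


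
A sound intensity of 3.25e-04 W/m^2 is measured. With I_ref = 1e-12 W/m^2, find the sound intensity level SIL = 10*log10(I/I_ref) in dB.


I / I_ref = 3.25e-04 / 1e-12 = 3.25e+08
SIL = 10 * log10(3.25e+08) = 85.119 dB


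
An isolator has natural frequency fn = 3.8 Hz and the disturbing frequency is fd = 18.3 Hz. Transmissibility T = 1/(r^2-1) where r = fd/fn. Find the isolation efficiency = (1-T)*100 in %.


r = 18.3 / 3.8 = 4.81579
r^2 - 1 = 4.81579^2 - 1 = 22.1918
T = 1/22.1918 = 0.0450617
Efficiency = (1 - 0.0450617)*100 = 95.494 %


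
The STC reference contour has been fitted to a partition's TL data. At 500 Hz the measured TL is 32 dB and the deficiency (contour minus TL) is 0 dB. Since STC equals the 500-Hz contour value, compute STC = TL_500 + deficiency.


By ASTM E413, STC = value of the fitted reference contour at 500 Hz.
Contour value at 500 Hz = TL_500 + deficiency = 32 + 0 = 32
STC = 32


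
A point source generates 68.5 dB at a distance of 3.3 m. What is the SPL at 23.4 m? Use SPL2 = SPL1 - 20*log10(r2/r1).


r2/r1 = 23.4/3.3 = 7.09091
Correction = 20*log10(7.09091) = 17.014 dB
SPL2 = 68.5 - 17.014 = 51.486 dB


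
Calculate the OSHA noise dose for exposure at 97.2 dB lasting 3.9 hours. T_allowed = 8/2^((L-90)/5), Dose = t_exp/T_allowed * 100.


T_allowed = 8 / 2^((97.2 - 90)/5) = 2.94854 hr
Dose = 3.9 / 2.94854 * 100 = 132.27 %


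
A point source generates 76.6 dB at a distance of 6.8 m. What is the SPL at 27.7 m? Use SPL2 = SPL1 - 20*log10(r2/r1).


r2/r1 = 27.7/6.8 = 4.07353
Correction = 20*log10(4.07353) = 12.1994 dB
SPL2 = 76.6 - 12.1994 = 64.401 dB


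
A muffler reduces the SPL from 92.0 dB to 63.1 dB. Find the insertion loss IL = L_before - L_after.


Insertion loss = SPL without muffler - SPL with muffler
IL = 92.0 - 63.1 = 28.9 dB


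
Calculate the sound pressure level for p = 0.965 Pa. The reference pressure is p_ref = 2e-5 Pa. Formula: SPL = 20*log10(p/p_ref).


p / p_ref = 0.965 / 2e-5 = 48250
SPL = 20 * log10(48250) = 93.67 dB


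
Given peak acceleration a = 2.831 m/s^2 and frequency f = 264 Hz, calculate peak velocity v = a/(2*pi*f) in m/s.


omega = 2*pi*f = 2*pi*264 = 1658.76 rad/s
v = a / omega = 2.831 / 1658.76 = 0.0017067 m/s
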